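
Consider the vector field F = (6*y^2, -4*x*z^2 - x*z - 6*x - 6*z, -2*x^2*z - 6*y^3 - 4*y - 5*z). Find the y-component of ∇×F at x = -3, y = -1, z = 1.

-12

(∇×F)_2 = ∂F₁/∂z − ∂F₃/∂x
= 0 − (-4*x*z)
= 4*x*z
At (-3, -1, 1): -12.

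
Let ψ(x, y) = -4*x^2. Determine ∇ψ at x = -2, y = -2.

∂ψ/∂x = -8*x
∂ψ/∂y = 0
∇ψ = (-8*x, 0)
At (-2, -2): (16, 0).

(16, 0)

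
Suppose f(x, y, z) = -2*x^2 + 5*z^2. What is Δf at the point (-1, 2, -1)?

6

∂²f/∂x² = -4
∂²f/∂y² = 0
∂²f/∂z² = 10
∇²f = 6
At (-1, 2, -1): 6.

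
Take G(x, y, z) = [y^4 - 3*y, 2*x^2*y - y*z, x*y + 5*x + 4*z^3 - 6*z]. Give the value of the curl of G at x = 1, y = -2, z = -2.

(-1, -3, 27)

(∇×G)₁ = ∂G₃/∂y − ∂G₂/∂z = x + y
(∇×G)₂ = ∂G₁/∂z − ∂G₃/∂x = -y - 5
(∇×G)₃ = ∂G₂/∂x − ∂G₁/∂y = 4*x*y - 4*y^3 + 3
∇×G = (x + y, -y - 5, 4*x*y - 4*y^3 + 3)
At (1, -2, -2): (-1, -3, 27).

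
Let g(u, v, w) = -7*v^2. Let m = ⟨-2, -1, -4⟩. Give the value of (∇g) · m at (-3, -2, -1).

-28

∂g/∂u = 0
∂g/∂v = -14*v
∂g/∂w = 0
∇g at (-3, -2, -1) = (0, 28, 0)
∇g · m = (0)(-2) + (28)(-1) + (0)(-4) = -28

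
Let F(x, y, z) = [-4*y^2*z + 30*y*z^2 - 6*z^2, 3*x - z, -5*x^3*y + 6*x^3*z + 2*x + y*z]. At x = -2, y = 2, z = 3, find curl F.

(44, 210, -219)

(∇×F)₁ = ∂F₃/∂y − ∂F₂/∂z = -5*x^3 + z + 1
(∇×F)₂ = ∂F₁/∂z − ∂F₃/∂x = 15*x^2*y - 18*x^2*z - 4*y^2 + 60*y*z - 12*z - 2
(∇×F)₃ = ∂F₂/∂x − ∂F₁/∂y = 8*y*z - 30*z^2 + 3
∇×F = (-5*x^3 + z + 1, 15*x^2*y - 18*x^2*z - 4*y^2 + 60*y*z - 12*z - 2, 8*y*z - 30*z^2 + 3)
At (-2, 2, 3): (44, 210, -219).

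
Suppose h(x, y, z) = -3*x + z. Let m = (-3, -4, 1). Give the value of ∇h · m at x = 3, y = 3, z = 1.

10

∂h/∂x = -3
∂h/∂y = 0
∂h/∂z = 1
∇h at (3, 3, 1) = (-3, 0, 1)
∇h · m = (-3)(-3) + (0)(-4) + (1)(1) = 10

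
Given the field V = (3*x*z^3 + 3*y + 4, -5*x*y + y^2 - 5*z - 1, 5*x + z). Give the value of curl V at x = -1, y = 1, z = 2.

(∇×V)₁ = ∂V₃/∂y − ∂V₂/∂z = 5
(∇×V)₂ = ∂V₁/∂z − ∂V₃/∂x = 9*x*z^2 - 5
(∇×V)₃ = ∂V₂/∂x − ∂V₁/∂y = -5*y - 3
∇×V = (5, 9*x*z^2 - 5, -5*y - 3)
At (-1, 1, 2): (5, -41, -8).

(5, -41, -8)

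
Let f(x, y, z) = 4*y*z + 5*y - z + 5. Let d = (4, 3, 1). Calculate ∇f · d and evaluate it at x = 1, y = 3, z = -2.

∂f/∂x = 0
∂f/∂y = 4*z + 5
∂f/∂z = 4*y - 1
∇f at (1, 3, -2) = (0, -3, 11)
∇f · d = (0)(4) + (-3)(3) + (11)(1) = 2

2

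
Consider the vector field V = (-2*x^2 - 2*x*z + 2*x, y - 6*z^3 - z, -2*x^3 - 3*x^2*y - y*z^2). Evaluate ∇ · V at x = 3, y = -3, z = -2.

∂V₁/∂x = -4*x - 2*z + 2
∂V₂/∂y = 1
∂V₃/∂z = -2*y*z
∇·V = -4*x - 2*y*z - 2*z + 3
At (3, -3, -2): -17.

-17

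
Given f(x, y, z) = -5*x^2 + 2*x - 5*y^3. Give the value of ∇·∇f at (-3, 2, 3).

∂²f/∂x² = -10
∂²f/∂y² = -30*y
∂²f/∂z² = 0
∇²f = -30*y - 10
At (-3, 2, 3): -70.

-70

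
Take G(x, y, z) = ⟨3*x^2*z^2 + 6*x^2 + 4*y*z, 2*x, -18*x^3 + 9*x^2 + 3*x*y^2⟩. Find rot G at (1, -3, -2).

(∇×G)₁ = ∂G₃/∂y − ∂G₂/∂z = 6*x*y
(∇×G)₂ = ∂G₁/∂z − ∂G₃/∂x = 6*x^2*z + 54*x^2 - 18*x - 3*y^2 + 4*y
(∇×G)₃ = ∂G₂/∂x − ∂G₁/∂y = -4*z + 2
∇×G = (6*x*y, 6*x^2*z + 54*x^2 - 18*x - 3*y^2 + 4*y, -4*z + 2)
At (1, -3, -2): (-18, -15, 10).

(-18, -15, 10)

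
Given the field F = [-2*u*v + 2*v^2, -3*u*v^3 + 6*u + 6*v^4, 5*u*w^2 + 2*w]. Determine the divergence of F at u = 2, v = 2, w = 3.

178

∂F₁/∂u = -2*v
∂F₂/∂v = -9*u*v^2 + 24*v^3
∂F₃/∂w = 10*u*w + 2
∇·F = -9*u*v^2 + 10*u*w + 24*v^3 - 2*v + 2
At (2, 2, 3): 178.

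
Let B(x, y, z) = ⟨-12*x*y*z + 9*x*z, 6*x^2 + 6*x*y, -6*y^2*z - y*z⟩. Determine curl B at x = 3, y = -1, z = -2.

(∇×B)₁ = ∂B₃/∂y − ∂B₂/∂z = -12*y*z - z
(∇×B)₂ = ∂B₁/∂z − ∂B₃/∂x = -12*x*y + 9*x
(∇×B)₃ = ∂B₂/∂x − ∂B₁/∂y = 12*x*z + 12*x + 6*y
∇×B = (-12*y*z - z, -12*x*y + 9*x, 12*x*z + 12*x + 6*y)
At (3, -1, -2): (-22, 63, -42).

(-22, 63, -42)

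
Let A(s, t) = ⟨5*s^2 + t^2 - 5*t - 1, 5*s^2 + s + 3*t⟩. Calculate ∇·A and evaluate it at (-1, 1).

-7

∂A₁/∂s = 10*s
∂A₂/∂t = 3
∇·A = 10*s + 3
At (-1, 1): -7.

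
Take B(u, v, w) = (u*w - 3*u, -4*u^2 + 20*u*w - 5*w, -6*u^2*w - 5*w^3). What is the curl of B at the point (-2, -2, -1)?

(45, 22, -4)

(∇×B)₁ = ∂B₃/∂v − ∂B₂/∂w = -20*u + 5
(∇×B)₂ = ∂B₁/∂w − ∂B₃/∂u = 12*u*w + u
(∇×B)₃ = ∂B₂/∂u − ∂B₁/∂v = -8*u + 20*w
∇×B = (-20*u + 5, 12*u*w + u, -8*u + 20*w)
At (-2, -2, -1): (45, 22, -4).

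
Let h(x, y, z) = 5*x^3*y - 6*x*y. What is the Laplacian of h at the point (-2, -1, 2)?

∂²h/∂x² = 30*x*y
∂²h/∂y² = 0
∂²h/∂z² = 0
∇²h = 30*x*y
At (-2, -1, 2): 60.

60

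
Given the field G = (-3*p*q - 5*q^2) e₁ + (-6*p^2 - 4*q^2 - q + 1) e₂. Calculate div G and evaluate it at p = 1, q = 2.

∂G₁/∂p = -3*q
∂G₂/∂q = -8*q - 1
∇·G = -11*q - 1
At (1, 2): -23.

-23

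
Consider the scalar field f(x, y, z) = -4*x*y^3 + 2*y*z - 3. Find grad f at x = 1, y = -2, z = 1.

(32, -46, -4)

∂f/∂x = -4*y^3
∂f/∂y = -12*x*y^2 + 2*z
∂f/∂z = 2*y
∇f = (-4*y^3, -12*x*y^2 + 2*z, 2*y)
At (1, -2, 1): (32, -46, -4).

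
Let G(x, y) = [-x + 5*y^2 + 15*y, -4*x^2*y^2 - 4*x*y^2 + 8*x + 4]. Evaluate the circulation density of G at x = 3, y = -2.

-99

∂G₂/∂x = -8*x*y^2 - 4*y^2 + 8
∂G₁/∂y = 10*y + 15
Scalar curl = -8*x*y^2 - 4*y^2 - 10*y - 7
At (3, -2): -99.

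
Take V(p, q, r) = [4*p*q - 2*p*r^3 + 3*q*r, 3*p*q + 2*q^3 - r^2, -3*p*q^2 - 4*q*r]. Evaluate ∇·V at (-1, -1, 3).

-51

∂V₁/∂p = 4*q - 2*r^3
∂V₂/∂q = 3*p + 6*q^2
∂V₃/∂r = -4*q
∇·V = 3*p + 6*q^2 - 2*r^3
At (-1, -1, 3): -51.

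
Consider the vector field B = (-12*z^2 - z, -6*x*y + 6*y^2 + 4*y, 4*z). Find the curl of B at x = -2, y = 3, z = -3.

(0, 71, -18)

(∇×B)₁ = ∂B₃/∂y − ∂B₂/∂z = 0
(∇×B)₂ = ∂B₁/∂z − ∂B₃/∂x = -24*z - 1
(∇×B)₃ = ∂B₂/∂x − ∂B₁/∂y = -6*y
∇×B = (0, -24*z - 1, -6*y)
At (-2, 3, -3): (0, 71, -18).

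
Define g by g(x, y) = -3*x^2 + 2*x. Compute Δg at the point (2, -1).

-6

∂²g/∂x² = -6
∂²g/∂y² = 0
∇²g = -6
At (2, -1): -6.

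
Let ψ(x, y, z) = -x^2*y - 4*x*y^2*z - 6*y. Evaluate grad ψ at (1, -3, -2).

(78, -55, -36)

∂ψ/∂x = -2*x*y - 4*y^2*z
∂ψ/∂y = -x^2 - 8*x*y*z - 6
∂ψ/∂z = -4*x*y^2
∇ψ = (-2*x*y - 4*y^2*z, -x^2 - 8*x*y*z - 6, -4*x*y^2)
At (1, -3, -2): (78, -55, -36).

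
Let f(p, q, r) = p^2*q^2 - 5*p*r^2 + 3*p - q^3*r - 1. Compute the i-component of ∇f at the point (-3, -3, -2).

-71

(∇f)_1 = ∂f/∂p = 2*p*q^2 - 5*r^2 + 3
At (-3, -3, -2): -71.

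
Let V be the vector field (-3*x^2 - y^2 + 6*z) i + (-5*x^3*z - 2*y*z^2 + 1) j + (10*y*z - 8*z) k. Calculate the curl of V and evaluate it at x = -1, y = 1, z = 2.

(23, 6, -28)

(∇×V)₁ = ∂V₃/∂y − ∂V₂/∂z = 5*x^3 + 4*y*z + 10*z
(∇×V)₂ = ∂V₁/∂z − ∂V₃/∂x = 6
(∇×V)₃ = ∂V₂/∂x − ∂V₁/∂y = -15*x^2*z + 2*y
∇×V = (5*x^3 + 4*y*z + 10*z, 6, -15*x^2*z + 2*y)
At (-1, 1, 2): (23, 6, -28).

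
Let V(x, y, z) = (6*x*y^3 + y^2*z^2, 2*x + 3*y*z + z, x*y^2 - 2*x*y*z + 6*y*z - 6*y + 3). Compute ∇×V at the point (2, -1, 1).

(∇×V)₁ = ∂V₃/∂y − ∂V₂/∂z = 2*x*y - 2*x*z - 3*y + 6*z - 7
(∇×V)₂ = ∂V₁/∂z − ∂V₃/∂x = 2*y^2*z - y^2 + 2*y*z
(∇×V)₃ = ∂V₂/∂x − ∂V₁/∂y = -18*x*y^2 - 2*y*z^2 + 2
∇×V = (2*x*y - 2*x*z - 3*y + 6*z - 7, 2*y^2*z - y^2 + 2*y*z, -18*x*y^2 - 2*y*z^2 + 2)
At (2, -1, 1): (-6, -1, -32).

(-6, -1, -32)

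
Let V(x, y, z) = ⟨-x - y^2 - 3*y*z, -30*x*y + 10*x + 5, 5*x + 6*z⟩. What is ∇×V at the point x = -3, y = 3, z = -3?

(∇×V)₁ = ∂V₃/∂y − ∂V₂/∂z = 0
(∇×V)₂ = ∂V₁/∂z − ∂V₃/∂x = -3*y - 5
(∇×V)₃ = ∂V₂/∂x − ∂V₁/∂y = -28*y + 3*z + 10
∇×V = (0, -3*y - 5, -28*y + 3*z + 10)
At (-3, 3, -3): (0, -14, -83).

(0, -14, -83)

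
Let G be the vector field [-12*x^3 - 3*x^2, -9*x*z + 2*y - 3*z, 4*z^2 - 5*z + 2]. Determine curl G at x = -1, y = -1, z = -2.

(-6, 0, 18)

(∇×G)₁ = ∂G₃/∂y − ∂G₂/∂z = 9*x + 3
(∇×G)₂ = ∂G₁/∂z − ∂G₃/∂x = 0
(∇×G)₃ = ∂G₂/∂x − ∂G₁/∂y = -9*z
∇×G = (9*x + 3, 0, -9*z)
At (-1, -1, -2): (-6, 0, 18).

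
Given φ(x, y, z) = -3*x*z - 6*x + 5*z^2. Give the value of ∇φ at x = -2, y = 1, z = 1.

(-9, 0, 16)

∂φ/∂x = -3*z - 6
∂φ/∂y = 0
∂φ/∂z = -3*x + 10*z
∇φ = (-3*z - 6, 0, -3*x + 10*z)
At (-2, 1, 1): (-9, 0, 16).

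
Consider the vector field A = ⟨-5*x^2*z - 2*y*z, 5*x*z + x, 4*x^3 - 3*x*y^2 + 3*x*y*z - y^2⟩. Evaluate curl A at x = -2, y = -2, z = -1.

(-4, -58, -6)

(∇×A)₁ = ∂A₃/∂y − ∂A₂/∂z = -6*x*y + 3*x*z - 5*x - 2*y
(∇×A)₂ = ∂A₁/∂z − ∂A₃/∂x = -17*x^2 + 3*y^2 - 3*y*z - 2*y
(∇×A)₃ = ∂A₂/∂x − ∂A₁/∂y = 7*z + 1
∇×A = (-6*x*y + 3*x*z - 5*x - 2*y, -17*x^2 + 3*y^2 - 3*y*z - 2*y, 7*z + 1)
At (-2, -2, -1): (-4, -58, -6).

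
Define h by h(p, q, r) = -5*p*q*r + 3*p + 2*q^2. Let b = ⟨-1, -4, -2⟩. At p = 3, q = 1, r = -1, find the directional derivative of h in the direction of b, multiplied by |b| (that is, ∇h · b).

-54

∂h/∂p = -5*q*r + 3
∂h/∂q = -5*p*r + 4*q
∂h/∂r = -5*p*q
∇h at (3, 1, -1) = (8, 19, -15)
∇h · b = (8)(-1) + (19)(-4) + (-15)(-2) = -54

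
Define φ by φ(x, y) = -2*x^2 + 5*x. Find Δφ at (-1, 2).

-4

∂²φ/∂x² = -4
∂²φ/∂y² = 0
∇²φ = -4
At (-1, 2): -4.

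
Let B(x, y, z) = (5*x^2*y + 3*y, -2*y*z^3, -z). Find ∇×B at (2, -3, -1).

(∇×B)₁ = ∂B₃/∂y − ∂B₂/∂z = 6*y*z^2
(∇×B)₂ = ∂B₁/∂z − ∂B₃/∂x = 0
(∇×B)₃ = ∂B₂/∂x − ∂B₁/∂y = -5*x^2 - 3
∇×B = (6*y*z^2, 0, -5*x^2 - 3)
At (2, -3, -1): (-18, 0, -23).

(-18, 0, -23)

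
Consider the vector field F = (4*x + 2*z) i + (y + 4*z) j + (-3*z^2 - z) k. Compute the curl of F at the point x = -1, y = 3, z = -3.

(∇×F)₁ = ∂F₃/∂y − ∂F₂/∂z = -4
(∇×F)₂ = ∂F₁/∂z − ∂F₃/∂x = 2
(∇×F)₃ = ∂F₂/∂x − ∂F₁/∂y = 0
∇×F = (-4, 2, 0)
At (-1, 3, -3): (-4, 2, 0).

(-4, 2, 0)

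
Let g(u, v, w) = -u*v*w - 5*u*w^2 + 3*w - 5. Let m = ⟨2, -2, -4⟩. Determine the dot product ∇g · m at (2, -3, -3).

-396

∂g/∂u = -v*w - 5*w^2
∂g/∂v = -u*w
∂g/∂w = -u*v - 10*u*w + 3
∇g at (2, -3, -3) = (-54, 6, 69)
∇g · m = (-54)(2) + (6)(-2) + (69)(-4) = -396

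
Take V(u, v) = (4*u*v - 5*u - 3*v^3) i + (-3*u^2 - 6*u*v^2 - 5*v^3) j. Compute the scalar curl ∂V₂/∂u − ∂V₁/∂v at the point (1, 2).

∂V₂/∂u = -6*u - 6*v^2
∂V₁/∂v = 4*u - 9*v^2
Scalar curl = -10*u + 3*v^2
At (1, 2): 2.

2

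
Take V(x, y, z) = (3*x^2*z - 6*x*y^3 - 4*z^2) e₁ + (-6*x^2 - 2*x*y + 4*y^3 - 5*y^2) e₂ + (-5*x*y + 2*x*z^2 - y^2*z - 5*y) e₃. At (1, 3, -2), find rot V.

(2, 26, 144)

(∇×V)₁ = ∂V₃/∂y − ∂V₂/∂z = -5*x - 2*y*z - 5
(∇×V)₂ = ∂V₁/∂z − ∂V₃/∂x = 3*x^2 + 5*y - 2*z^2 - 8*z
(∇×V)₃ = ∂V₂/∂x − ∂V₁/∂y = 18*x*y^2 - 12*x - 2*y
∇×V = (-5*x - 2*y*z - 5, 3*x^2 + 5*y - 2*z^2 - 8*z, 18*x*y^2 - 12*x - 2*y)
At (1, 3, -2): (2, 26, 144).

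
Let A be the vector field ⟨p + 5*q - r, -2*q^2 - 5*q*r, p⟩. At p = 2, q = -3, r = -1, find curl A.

(∇×A)₁ = ∂A₃/∂q − ∂A₂/∂r = 5*q
(∇×A)₂ = ∂A₁/∂r − ∂A₃/∂p = -2
(∇×A)₃ = ∂A₂/∂p − ∂A₁/∂q = -5
∇×A = (5*q, -2, -5)
At (2, -3, -1): (-15, -2, -5).

(-15, -2, -5)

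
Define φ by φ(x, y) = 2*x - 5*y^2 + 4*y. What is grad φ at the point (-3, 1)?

∂φ/∂x = 2
∂φ/∂y = -10*y + 4
∇φ = (2, -10*y + 4)
At (-3, 1): (2, -6).

(2, -6)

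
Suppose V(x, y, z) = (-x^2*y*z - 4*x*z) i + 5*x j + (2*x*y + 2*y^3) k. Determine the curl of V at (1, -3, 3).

(56, 5, 8)

(∇×V)₁ = ∂V₃/∂y − ∂V₂/∂z = 2*x + 6*y^2
(∇×V)₂ = ∂V₁/∂z − ∂V₃/∂x = -x^2*y - 4*x - 2*y
(∇×V)₃ = ∂V₂/∂x − ∂V₁/∂y = x^2*z + 5
∇×V = (2*x + 6*y^2, -x^2*y - 4*x - 2*y, x^2*z + 5)
At (1, -3, 3): (56, 5, 8).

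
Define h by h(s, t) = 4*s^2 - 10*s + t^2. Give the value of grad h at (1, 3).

∂h/∂s = 8*s - 10
∂h/∂t = 2*t
∇h = (8*s - 10, 2*t)
At (1, 3): (-2, 6).

(-2, 6)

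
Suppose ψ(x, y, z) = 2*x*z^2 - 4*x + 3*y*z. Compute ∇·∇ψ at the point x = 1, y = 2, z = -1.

∂²ψ/∂x² = 0
∂²ψ/∂y² = 0
∂²ψ/∂z² = 4*x
∇²ψ = 4*x
At (1, 2, -1): 4.

4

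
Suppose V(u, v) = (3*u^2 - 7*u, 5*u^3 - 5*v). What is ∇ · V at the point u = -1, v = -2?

-18

∂V₁/∂u = 6*u - 7
∂V₂/∂v = -5
∇·V = 6*u - 12
At (-1, -2): -18.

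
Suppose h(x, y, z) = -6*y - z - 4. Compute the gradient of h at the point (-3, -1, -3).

∂h/∂x = 0
∂h/∂y = -6
∂h/∂z = -1
∇h = (0, -6, -1)
At (-3, -1, -3): (0, -6, -1).

(0, -6, -1)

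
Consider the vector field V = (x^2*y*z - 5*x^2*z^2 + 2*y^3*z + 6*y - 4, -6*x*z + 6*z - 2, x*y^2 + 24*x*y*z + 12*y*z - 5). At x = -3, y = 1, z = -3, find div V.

∂V₁/∂x = 2*x*y*z - 10*x*z^2
∂V₂/∂y = 0
∂V₃/∂z = 24*x*y + 12*y
∇·V = 2*x*y*z + 24*x*y - 10*x*z^2 + 12*y
At (-3, 1, -3): 228.

228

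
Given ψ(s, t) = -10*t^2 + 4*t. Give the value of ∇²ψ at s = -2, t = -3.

-20

∂²ψ/∂s² = 0
∂²ψ/∂t² = -20
∇²ψ = -20
At (-2, -3): -20.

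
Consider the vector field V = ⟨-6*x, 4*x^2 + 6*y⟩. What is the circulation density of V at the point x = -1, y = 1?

-8

∂V₂/∂x = 8*x
∂V₁/∂y = 0
Scalar curl = 8*x
At (-1, 1): -8.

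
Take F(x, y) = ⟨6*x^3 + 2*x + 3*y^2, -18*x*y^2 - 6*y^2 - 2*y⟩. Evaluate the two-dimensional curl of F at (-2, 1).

∂F₂/∂x = -18*y^2
∂F₁/∂y = 6*y
Scalar curl = -18*y^2 - 6*y
At (-2, 1): -24.

-24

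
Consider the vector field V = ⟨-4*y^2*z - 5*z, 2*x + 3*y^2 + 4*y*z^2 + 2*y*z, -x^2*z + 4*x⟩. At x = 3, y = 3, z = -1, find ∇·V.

11

∂V₁/∂x = 0
∂V₂/∂y = 6*y + 4*z^2 + 2*z
∂V₃/∂z = -x^2
∇·V = -x^2 + 6*y + 4*z^2 + 2*z
At (3, 3, -1): 11.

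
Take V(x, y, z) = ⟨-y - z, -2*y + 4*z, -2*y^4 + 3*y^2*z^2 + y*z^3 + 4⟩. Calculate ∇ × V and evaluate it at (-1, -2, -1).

(47, -1, 1)

(∇×V)₁ = ∂V₃/∂y − ∂V₂/∂z = -8*y^3 + 6*y*z^2 + z^3 - 4
(∇×V)₂ = ∂V₁/∂z − ∂V₃/∂x = -1
(∇×V)₃ = ∂V₂/∂x − ∂V₁/∂y = 1
∇×V = (-8*y^3 + 6*y*z^2 + z^3 - 4, -1, 1)
At (-1, -2, -1): (47, -1, 1).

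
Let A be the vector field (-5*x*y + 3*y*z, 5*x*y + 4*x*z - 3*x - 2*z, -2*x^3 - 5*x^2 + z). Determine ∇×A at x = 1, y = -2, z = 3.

(-2, 10, -5)

(∇×A)₁ = ∂A₃/∂y − ∂A₂/∂z = -4*x + 2
(∇×A)₂ = ∂A₁/∂z − ∂A₃/∂x = 6*x^2 + 10*x + 3*y
(∇×A)₃ = ∂A₂/∂x − ∂A₁/∂y = 5*x + 5*y + z - 3
∇×A = (-4*x + 2, 6*x^2 + 10*x + 3*y, 5*x + 5*y + z - 3)
At (1, -2, 3): (-2, 10, -5).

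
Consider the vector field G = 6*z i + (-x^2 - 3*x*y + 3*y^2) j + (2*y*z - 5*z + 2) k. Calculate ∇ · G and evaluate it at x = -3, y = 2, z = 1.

20

∂G₁/∂x = 0
∂G₂/∂y = -3*x + 6*y
∂G₃/∂z = 2*y - 5
∇·G = -3*x + 8*y - 5
At (-3, 2, 1): 20.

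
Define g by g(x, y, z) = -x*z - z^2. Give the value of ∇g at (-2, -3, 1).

∂g/∂x = -z
∂g/∂y = 0
∂g/∂z = -x - 2*z
∇g = (-z, 0, -x - 2*z)
At (-2, -3, 1): (-1, 0, 0).

(-1, 0, 0)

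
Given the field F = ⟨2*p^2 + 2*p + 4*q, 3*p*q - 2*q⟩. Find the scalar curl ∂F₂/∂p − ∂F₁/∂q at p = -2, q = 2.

2

∂F₂/∂p = 3*q
∂F₁/∂q = 4
Scalar curl = 3*q - 4
At (-2, 2): 2.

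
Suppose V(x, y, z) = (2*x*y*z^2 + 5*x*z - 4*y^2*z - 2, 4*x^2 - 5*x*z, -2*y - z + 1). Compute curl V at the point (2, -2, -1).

(∇×V)₁ = ∂V₃/∂y − ∂V₂/∂z = 5*x - 2
(∇×V)₂ = ∂V₁/∂z − ∂V₃/∂x = 4*x*y*z + 5*x - 4*y^2
(∇×V)₃ = ∂V₂/∂x − ∂V₁/∂y = -2*x*z^2 + 8*x + 8*y*z - 5*z
∇×V = (5*x - 2, 4*x*y*z + 5*x - 4*y^2, -2*x*z^2 + 8*x + 8*y*z - 5*z)
At (2, -2, -1): (8, 10, 33).

(8, 10, 33)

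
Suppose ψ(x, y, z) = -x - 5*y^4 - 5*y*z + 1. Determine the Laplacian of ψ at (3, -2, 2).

∂²ψ/∂x² = 0
∂²ψ/∂y² = -60*y^2
∂²ψ/∂z² = 0
∇²ψ = -60*y^2
At (3, -2, 2): -240.

-240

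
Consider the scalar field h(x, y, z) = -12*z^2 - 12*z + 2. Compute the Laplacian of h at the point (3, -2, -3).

∂²h/∂x² = 0
∂²h/∂y² = 0
∂²h/∂z² = -24
∇²h = -24
At (3, -2, -3): -24.

-24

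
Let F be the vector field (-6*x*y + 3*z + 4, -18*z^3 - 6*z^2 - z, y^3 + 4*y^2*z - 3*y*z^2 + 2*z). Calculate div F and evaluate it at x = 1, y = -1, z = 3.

30

∂F₁/∂x = -6*y
∂F₂/∂y = 0
∂F₃/∂z = 4*y^2 - 6*y*z + 2
∇·F = 4*y^2 - 6*y*z - 6*y + 2
At (1, -1, 3): 30.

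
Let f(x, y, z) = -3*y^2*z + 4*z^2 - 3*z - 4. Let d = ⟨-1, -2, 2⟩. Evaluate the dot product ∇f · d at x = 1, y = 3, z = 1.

-8

∂f/∂x = 0
∂f/∂y = -6*y*z
∂f/∂z = -3*y^2 + 8*z - 3
∇f at (1, 3, 1) = (0, -18, -22)
∇f · d = (0)(-1) + (-18)(-2) + (-22)(2) = -8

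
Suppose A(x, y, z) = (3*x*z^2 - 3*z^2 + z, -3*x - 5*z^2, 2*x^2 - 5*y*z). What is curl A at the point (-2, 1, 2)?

(10, -27, -3)

(∇×A)₁ = ∂A₃/∂y − ∂A₂/∂z = 5*z
(∇×A)₂ = ∂A₁/∂z − ∂A₃/∂x = 6*x*z - 4*x - 6*z + 1
(∇×A)₃ = ∂A₂/∂x − ∂A₁/∂y = -3
∇×A = (5*z, 6*x*z - 4*x - 6*z + 1, -3)
At (-2, 1, 2): (10, -27, -3).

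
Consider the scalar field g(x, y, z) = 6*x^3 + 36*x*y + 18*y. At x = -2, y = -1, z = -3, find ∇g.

(36, -54, 0)

∂g/∂x = 18*x^2 + 36*y
∂g/∂y = 36*x + 18
∂g/∂z = 0
∇g = (18*x^2 + 36*y, 36*x + 18, 0)
At (-2, -1, -3): (36, -54, 0).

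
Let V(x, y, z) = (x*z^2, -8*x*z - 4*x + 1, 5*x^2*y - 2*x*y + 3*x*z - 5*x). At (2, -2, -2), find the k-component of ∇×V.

12

(∇×V)_3 = ∂V₂/∂x − ∂V₁/∂y
= -8*z - 4 − (0)
= -8*z - 4
At (2, -2, -2): 12.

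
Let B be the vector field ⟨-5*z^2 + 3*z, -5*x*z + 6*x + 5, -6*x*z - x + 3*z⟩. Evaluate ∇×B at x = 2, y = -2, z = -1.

(10, 8, 11)

(∇×B)₁ = ∂B₃/∂y − ∂B₂/∂z = 5*x
(∇×B)₂ = ∂B₁/∂z − ∂B₃/∂x = -4*z + 4
(∇×B)₃ = ∂B₂/∂x − ∂B₁/∂y = -5*z + 6
∇×B = (5*x, -4*z + 4, -5*z + 6)
At (2, -2, -1): (10, 8, 11).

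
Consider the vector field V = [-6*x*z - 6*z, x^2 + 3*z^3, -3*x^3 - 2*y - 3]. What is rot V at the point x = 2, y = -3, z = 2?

(-38, 18, 4)

(∇×V)₁ = ∂V₃/∂y − ∂V₂/∂z = -9*z^2 - 2
(∇×V)₂ = ∂V₁/∂z − ∂V₃/∂x = 9*x^2 - 6*x - 6
(∇×V)₃ = ∂V₂/∂x − ∂V₁/∂y = 2*x
∇×V = (-9*z^2 - 2, 9*x^2 - 6*x - 6, 2*x)
At (2, -3, 2): (-38, 18, 4).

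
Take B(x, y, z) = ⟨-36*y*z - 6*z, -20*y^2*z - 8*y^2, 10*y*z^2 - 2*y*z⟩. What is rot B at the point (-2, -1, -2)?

(∇×B)₁ = ∂B₃/∂y − ∂B₂/∂z = 20*y^2 + 10*z^2 - 2*z
(∇×B)₂ = ∂B₁/∂z − ∂B₃/∂x = -36*y - 6
(∇×B)₃ = ∂B₂/∂x − ∂B₁/∂y = 36*z
∇×B = (20*y^2 + 10*z^2 - 2*z, -36*y - 6, 36*z)
At (-2, -1, -2): (64, 30, -72).

(64, 30, -72)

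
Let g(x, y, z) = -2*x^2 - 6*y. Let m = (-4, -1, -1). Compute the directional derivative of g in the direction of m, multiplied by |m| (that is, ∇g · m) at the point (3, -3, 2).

∂g/∂x = -4*x
∂g/∂y = -6
∂g/∂z = 0
∇g at (3, -3, 2) = (-12, -6, 0)
∇g · m = (-12)(-4) + (-6)(-1) + (0)(-1) = 54

54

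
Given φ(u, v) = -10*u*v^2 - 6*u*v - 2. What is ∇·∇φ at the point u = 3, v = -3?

∂²φ/∂u² = 0
∂²φ/∂v² = -20*u
∇²φ = -20*u
At (3, -3): -60.

-60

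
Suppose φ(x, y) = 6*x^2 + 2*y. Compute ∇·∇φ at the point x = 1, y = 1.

12

∂²φ/∂x² = 12
∂²φ/∂y² = 0
∇²φ = 12
At (1, 1): 12.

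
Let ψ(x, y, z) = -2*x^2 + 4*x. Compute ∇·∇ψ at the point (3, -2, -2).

-4

∂²ψ/∂x² = -4
∂²ψ/∂y² = 0
∂²ψ/∂z² = 0
∇²ψ = -4
At (3, -2, -2): -4.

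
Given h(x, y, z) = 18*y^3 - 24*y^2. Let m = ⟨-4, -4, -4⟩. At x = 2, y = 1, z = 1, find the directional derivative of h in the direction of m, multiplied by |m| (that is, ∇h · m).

-24

∂h/∂x = 0
∂h/∂y = 54*y^2 - 48*y
∂h/∂z = 0
∇h at (2, 1, 1) = (0, 6, 0)
∇h · m = (0)(-4) + (6)(-4) + (0)(-4) = -24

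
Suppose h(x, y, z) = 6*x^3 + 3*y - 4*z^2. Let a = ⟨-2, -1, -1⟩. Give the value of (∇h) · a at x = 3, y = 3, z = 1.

∂h/∂x = 18*x^2
∂h/∂y = 3
∂h/∂z = -8*z
∇h at (3, 3, 1) = (162, 3, -8)
∇h · a = (162)(-2) + (3)(-1) + (-8)(-1) = -319

-319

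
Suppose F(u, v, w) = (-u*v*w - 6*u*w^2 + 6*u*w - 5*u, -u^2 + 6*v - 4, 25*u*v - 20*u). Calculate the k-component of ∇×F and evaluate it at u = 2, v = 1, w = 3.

(∇×F)_3 = ∂F₂/∂u − ∂F₁/∂v
= -2*u − (-u*w)
= u*w - 2*u
At (2, 1, 3): 2.

2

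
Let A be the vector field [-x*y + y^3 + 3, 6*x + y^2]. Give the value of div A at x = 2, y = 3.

3

∂A₁/∂x = -y
∂A₂/∂y = 2*y
∇·A = y
At (2, 3): 3.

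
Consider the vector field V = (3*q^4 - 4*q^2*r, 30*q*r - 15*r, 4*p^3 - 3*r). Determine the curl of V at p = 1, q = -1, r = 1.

(45, -16, 4)

(∇×V)₁ = ∂V₃/∂q − ∂V₂/∂r = -30*q + 15
(∇×V)₂ = ∂V₁/∂r − ∂V₃/∂p = -12*p^2 - 4*q^2
(∇×V)₃ = ∂V₂/∂p − ∂V₁/∂q = -12*q^3 + 8*q*r
∇×V = (-30*q + 15, -12*p^2 - 4*q^2, -12*q^3 + 8*q*r)
At (1, -1, 1): (45, -16, 4).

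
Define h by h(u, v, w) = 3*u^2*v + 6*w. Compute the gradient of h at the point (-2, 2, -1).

(-24, 12, 6)

∂h/∂u = 6*u*v
∂h/∂v = 3*u^2
∂h/∂w = 6
∇h = (6*u*v, 3*u^2, 6)
At (-2, 2, -1): (-24, 12, 6).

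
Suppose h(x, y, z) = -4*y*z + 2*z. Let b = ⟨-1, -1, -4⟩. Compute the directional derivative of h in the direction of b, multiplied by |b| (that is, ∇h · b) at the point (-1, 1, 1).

12

∂h/∂x = 0
∂h/∂y = -4*z
∂h/∂z = -4*y + 2
∇h at (-1, 1, 1) = (0, -4, -2)
∇h · b = (0)(-1) + (-4)(-1) + (-2)(-4) = 12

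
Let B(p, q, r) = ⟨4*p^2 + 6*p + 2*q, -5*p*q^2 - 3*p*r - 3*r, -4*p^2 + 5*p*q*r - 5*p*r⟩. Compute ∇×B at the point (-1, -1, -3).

(15, -38, 2)

(∇×B)₁ = ∂B₃/∂q − ∂B₂/∂r = 5*p*r + 3*p + 3
(∇×B)₂ = ∂B₁/∂r − ∂B₃/∂p = 8*p - 5*q*r + 5*r
(∇×B)₃ = ∂B₂/∂p − ∂B₁/∂q = -5*q^2 - 3*r - 2
∇×B = (5*p*r + 3*p + 3, 8*p - 5*q*r + 5*r, -5*q^2 - 3*r - 2)
At (-1, -1, -3): (15, -38, 2).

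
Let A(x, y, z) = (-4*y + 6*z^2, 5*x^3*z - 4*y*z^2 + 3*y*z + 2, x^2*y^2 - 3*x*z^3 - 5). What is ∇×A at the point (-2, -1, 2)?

(19, 52, 124)

(∇×A)₁ = ∂A₃/∂y − ∂A₂/∂z = -5*x^3 + 2*x^2*y + 8*y*z - 3*y
(∇×A)₂ = ∂A₁/∂z − ∂A₃/∂x = -2*x*y^2 + 3*z^3 + 12*z
(∇×A)₃ = ∂A₂/∂x − ∂A₁/∂y = 15*x^2*z + 4
∇×A = (-5*x^3 + 2*x^2*y + 8*y*z - 3*y, -2*x*y^2 + 3*z^3 + 12*z, 15*x^2*z + 4)
At (-2, -1, 2): (19, 52, 124).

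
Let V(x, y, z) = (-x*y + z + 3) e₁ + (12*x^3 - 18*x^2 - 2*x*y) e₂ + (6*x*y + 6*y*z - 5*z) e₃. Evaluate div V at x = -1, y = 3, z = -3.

12

∂V₁/∂x = -y
∂V₂/∂y = -2*x
∂V₃/∂z = 6*y - 5
∇·V = -2*x + 5*y - 5
At (-1, 3, -3): 12.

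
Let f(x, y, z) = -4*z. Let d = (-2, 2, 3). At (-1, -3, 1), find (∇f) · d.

-12

∂f/∂x = 0
∂f/∂y = 0
∂f/∂z = -4
∇f at (-1, -3, 1) = (0, 0, -4)
∇f · d = (0)(-2) + (0)(2) + (-4)(3) = -12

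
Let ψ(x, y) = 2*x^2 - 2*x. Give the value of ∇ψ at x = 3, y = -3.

∂ψ/∂x = 4*x - 2
∂ψ/∂y = 0
∇ψ = (4*x - 2, 0)
At (3, -3): (10, 0).

(10, 0)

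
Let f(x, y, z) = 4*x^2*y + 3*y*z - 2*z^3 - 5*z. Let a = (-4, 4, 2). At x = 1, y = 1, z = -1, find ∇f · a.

-44

∂f/∂x = 8*x*y
∂f/∂y = 4*x^2 + 3*z
∂f/∂z = 3*y - 6*z^2 - 5
∇f at (1, 1, -1) = (8, 1, -8)
∇f · a = (8)(-4) + (1)(4) + (-8)(2) = -44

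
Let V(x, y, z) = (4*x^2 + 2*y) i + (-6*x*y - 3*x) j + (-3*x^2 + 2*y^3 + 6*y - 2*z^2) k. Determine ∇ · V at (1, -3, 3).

-10

∂V₁/∂x = 8*x
∂V₂/∂y = -6*x
∂V₃/∂z = -4*z
∇·V = 2*x - 4*z
At (1, -3, 3): -10.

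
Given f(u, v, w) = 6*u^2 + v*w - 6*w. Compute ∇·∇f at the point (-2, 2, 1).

12

∂²f/∂u² = 12
∂²f/∂v² = 0
∂²f/∂w² = 0
∇²f = 12
At (-2, 2, 1): 12.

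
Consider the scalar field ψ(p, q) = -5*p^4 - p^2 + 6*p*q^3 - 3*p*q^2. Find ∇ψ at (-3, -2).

(486, -252)

∂ψ/∂p = -20*p^3 - 2*p + 6*q^3 - 3*q^2
∂ψ/∂q = 18*p*q^2 - 6*p*q
∇ψ = (-20*p^3 - 2*p + 6*q^3 - 3*q^2, 18*p*q^2 - 6*p*q)
At (-3, -2): (486, -252).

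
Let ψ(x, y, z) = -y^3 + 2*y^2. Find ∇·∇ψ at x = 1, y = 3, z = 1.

-14

∂²ψ/∂x² = 0
∂²ψ/∂y² = 2*(-3*y + 2)
∂²ψ/∂z² = 0
∇²ψ = -6*y + 4
At (1, 3, 1): -14.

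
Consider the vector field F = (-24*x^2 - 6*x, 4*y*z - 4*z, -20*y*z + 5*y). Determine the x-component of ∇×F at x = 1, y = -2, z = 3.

(∇×F)_1 = ∂F₃/∂y − ∂F₂/∂z
= -20*z + 5 − (4*y - 4)
= -4*y - 20*z + 9
At (1, -2, 3): -43.

-43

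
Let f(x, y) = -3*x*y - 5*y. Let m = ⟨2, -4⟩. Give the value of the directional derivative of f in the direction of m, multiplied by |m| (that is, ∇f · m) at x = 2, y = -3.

62

∂f/∂x = -3*y
∂f/∂y = -3*x - 5
∇f at (2, -3) = (9, -11)
∇f · m = (9)(2) + (-11)(-4) = 62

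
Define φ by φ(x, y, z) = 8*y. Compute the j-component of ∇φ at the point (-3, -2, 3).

8

(∇φ)_2 = ∂φ/∂y = 8
At (-3, -2, 3): 8.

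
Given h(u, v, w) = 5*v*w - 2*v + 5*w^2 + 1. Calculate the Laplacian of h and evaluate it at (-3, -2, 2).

10

∂²h/∂u² = 0
∂²h/∂v² = 0
∂²h/∂w² = 10
∇²h = 10
At (-3, -2, 2): 10.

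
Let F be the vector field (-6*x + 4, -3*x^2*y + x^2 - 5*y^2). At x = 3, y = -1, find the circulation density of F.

∂F₂/∂x = -6*x*y + 2*x
∂F₁/∂y = 0
Scalar curl = -6*x*y + 2*x
At (3, -1): 24.

24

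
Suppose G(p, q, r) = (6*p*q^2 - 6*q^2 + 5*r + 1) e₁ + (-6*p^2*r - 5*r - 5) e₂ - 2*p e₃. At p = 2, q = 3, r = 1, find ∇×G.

(29, 7, -60)

(∇×G)₁ = ∂G₃/∂q − ∂G₂/∂r = 6*p^2 + 5
(∇×G)₂ = ∂G₁/∂r − ∂G₃/∂p = 7
(∇×G)₃ = ∂G₂/∂p − ∂G₁/∂q = -12*p*q - 12*p*r + 12*q
∇×G = (6*p^2 + 5, 7, -12*p*q - 12*p*r + 12*q)
At (2, 3, 1): (29, 7, -60).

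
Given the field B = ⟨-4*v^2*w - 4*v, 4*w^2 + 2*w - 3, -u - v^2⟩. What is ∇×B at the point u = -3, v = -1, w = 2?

(-16, -3, -12)

(∇×B)₁ = ∂B₃/∂v − ∂B₂/∂w = -2*v - 8*w - 2
(∇×B)₂ = ∂B₁/∂w − ∂B₃/∂u = -4*v^2 + 1
(∇×B)₃ = ∂B₂/∂u − ∂B₁/∂v = 8*v*w + 4
∇×B = (-2*v - 8*w - 2, -4*v^2 + 1, 8*v*w + 4)
At (-3, -1, 2): (-16, -3, -12).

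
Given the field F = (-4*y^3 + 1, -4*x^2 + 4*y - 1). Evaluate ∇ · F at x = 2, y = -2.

4

∂F₁/∂x = 0
∂F₂/∂y = 4
∇·F = 4
At (2, -2): 4.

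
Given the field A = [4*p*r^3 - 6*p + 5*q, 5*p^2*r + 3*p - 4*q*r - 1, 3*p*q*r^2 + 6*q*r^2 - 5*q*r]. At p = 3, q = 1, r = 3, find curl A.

(∇×A)₁ = ∂A₃/∂q − ∂A₂/∂r = -5*p^2 + 3*p*r^2 + 4*q + 6*r^2 - 5*r
(∇×A)₂ = ∂A₁/∂r − ∂A₃/∂p = 12*p*r^2 - 3*q*r^2
(∇×A)₃ = ∂A₂/∂p − ∂A₁/∂q = 10*p*r - 2
∇×A = (-5*p^2 + 3*p*r^2 + 4*q + 6*r^2 - 5*r, 12*p*r^2 - 3*q*r^2, 10*p*r - 2)
At (3, 1, 3): (79, 297, 88).

(79, 297, 88)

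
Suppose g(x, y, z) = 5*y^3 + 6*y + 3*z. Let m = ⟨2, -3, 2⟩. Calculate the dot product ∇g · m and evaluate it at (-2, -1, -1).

∂g/∂x = 0
∂g/∂y = 15*y^2 + 6
∂g/∂z = 3
∇g at (-2, -1, -1) = (0, 21, 3)
∇g · m = (0)(2) + (21)(-3) + (3)(2) = -57

-57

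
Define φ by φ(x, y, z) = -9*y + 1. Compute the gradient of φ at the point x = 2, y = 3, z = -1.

∂φ/∂x = 0
∂φ/∂y = -9
∂φ/∂z = 0
∇φ = (0, -9, 0)
At (2, 3, -1): (0, -9, 0).

(0, -9, 0)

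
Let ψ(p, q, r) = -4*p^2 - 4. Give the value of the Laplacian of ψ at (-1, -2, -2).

-8

∂²ψ/∂p² = -8
∂²ψ/∂q² = 0
∂²ψ/∂r² = 0
∇²ψ = -8
At (-1, -2, -2): -8.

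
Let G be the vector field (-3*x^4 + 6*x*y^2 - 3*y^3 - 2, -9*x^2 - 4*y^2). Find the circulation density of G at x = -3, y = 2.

162

∂G₂/∂x = -18*x
∂G₁/∂y = 12*x*y - 9*y^2
Scalar curl = -12*x*y - 18*x + 9*y^2
At (-3, 2): 162.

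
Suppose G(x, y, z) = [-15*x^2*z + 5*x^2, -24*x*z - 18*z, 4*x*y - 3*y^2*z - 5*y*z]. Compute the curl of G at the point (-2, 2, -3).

(13, -68, 72)

(∇×G)₁ = ∂G₃/∂y − ∂G₂/∂z = 28*x - 6*y*z - 5*z + 18
(∇×G)₂ = ∂G₁/∂z − ∂G₃/∂x = -15*x^2 - 4*y
(∇×G)₃ = ∂G₂/∂x − ∂G₁/∂y = -24*z
∇×G = (28*x - 6*y*z - 5*z + 18, -15*x^2 - 4*y, -24*z)
At (-2, 2, -3): (13, -68, 72).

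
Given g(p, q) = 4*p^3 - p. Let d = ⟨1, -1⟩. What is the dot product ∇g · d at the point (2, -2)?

∂g/∂p = 12*p^2 - 1
∂g/∂q = 0
∇g at (2, -2) = (47, 0)
∇g · d = (47)(1) + (0)(-1) = 47

47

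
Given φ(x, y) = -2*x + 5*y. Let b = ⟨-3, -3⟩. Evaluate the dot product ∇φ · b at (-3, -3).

∂φ/∂x = -2
∂φ/∂y = 5
∇φ at (-3, -3) = (-2, 5)
∇φ · b = (-2)(-3) + (5)(-3) = -9

-9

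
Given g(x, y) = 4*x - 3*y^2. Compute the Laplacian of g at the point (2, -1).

∂²g/∂x² = 0
∂²g/∂y² = -6
∇²g = -6
At (2, -1): -6.

-6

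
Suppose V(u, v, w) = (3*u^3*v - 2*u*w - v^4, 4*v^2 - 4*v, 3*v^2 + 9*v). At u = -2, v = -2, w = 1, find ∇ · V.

∂V₁/∂u = 9*u^2*v - 2*w
∂V₂/∂v = 8*v - 4
∂V₃/∂w = 0
∇·V = 9*u^2*v + 8*v - 2*w - 4
At (-2, -2, 1): -94.

-94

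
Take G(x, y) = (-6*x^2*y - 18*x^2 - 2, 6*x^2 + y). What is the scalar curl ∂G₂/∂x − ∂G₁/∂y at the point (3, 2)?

∂G₂/∂x = 12*x
∂G₁/∂y = -6*x^2
Scalar curl = 6*x^2 + 12*x
At (3, 2): 90.

90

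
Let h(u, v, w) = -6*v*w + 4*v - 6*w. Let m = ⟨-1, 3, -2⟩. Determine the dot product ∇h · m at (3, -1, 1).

∂h/∂u = 0
∂h/∂v = -6*w + 4
∂h/∂w = -6*v - 6
∇h at (3, -1, 1) = (0, -2, 0)
∇h · m = (0)(-1) + (-2)(3) + (0)(-2) = -6

-6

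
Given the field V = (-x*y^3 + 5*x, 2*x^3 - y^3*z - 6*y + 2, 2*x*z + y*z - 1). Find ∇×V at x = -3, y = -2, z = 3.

(-5, -6, 18)

(∇×V)₁ = ∂V₃/∂y − ∂V₂/∂z = y^3 + z
(∇×V)₂ = ∂V₁/∂z − ∂V₃/∂x = -2*z
(∇×V)₃ = ∂V₂/∂x − ∂V₁/∂y = 6*x^2 + 3*x*y^2
∇×V = (y^3 + z, -2*z, 6*x^2 + 3*x*y^2)
At (-3, -2, 3): (-5, -6, 18).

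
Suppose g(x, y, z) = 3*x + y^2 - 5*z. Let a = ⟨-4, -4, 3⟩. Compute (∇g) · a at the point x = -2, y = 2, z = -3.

∂g/∂x = 3
∂g/∂y = 2*y
∂g/∂z = -5
∇g at (-2, 2, -3) = (3, 4, -5)
∇g · a = (3)(-4) + (4)(-4) + (-5)(3) = -43

-43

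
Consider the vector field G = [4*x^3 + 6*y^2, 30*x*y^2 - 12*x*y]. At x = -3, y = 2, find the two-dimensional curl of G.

∂G₂/∂x = 30*y^2 - 12*y
∂G₁/∂y = 12*y
Scalar curl = 30*y^2 - 24*y
At (-3, 2): 72.

72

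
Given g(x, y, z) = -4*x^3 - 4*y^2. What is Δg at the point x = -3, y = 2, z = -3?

∂²g/∂x² = -24*x
∂²g/∂y² = -8
∂²g/∂z² = 0
∇²g = -24*x - 8
At (-3, 2, -3): 64.

64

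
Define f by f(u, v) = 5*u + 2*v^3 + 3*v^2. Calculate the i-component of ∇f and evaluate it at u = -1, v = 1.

5

(∇f)_1 = ∂f/∂u = 5
At (-1, 1): 5.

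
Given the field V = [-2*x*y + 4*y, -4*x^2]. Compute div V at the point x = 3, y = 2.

∂V₁/∂x = -2*y
∂V₂/∂y = 0
∇·V = -2*y
At (3, 2): -4.

-4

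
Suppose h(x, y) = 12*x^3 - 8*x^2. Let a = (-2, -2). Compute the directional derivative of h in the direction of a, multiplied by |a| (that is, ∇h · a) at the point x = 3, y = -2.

∂h/∂x = 36*x^2 - 16*x
∂h/∂y = 0
∇h at (3, -2) = (276, 0)
∇h · a = (276)(-2) + (0)(-2) = -552

-552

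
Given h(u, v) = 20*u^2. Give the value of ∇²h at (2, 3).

∂²h/∂u² = 40
∂²h/∂v² = 0
∇²h = 40
At (2, 3): 40.

40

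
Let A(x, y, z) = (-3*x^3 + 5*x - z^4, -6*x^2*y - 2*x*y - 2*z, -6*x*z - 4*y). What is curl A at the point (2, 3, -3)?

(∇×A)₁ = ∂A₃/∂y − ∂A₂/∂z = -2
(∇×A)₂ = ∂A₁/∂z − ∂A₃/∂x = -4*z^3 + 6*z
(∇×A)₃ = ∂A₂/∂x − ∂A₁/∂y = -12*x*y - 2*y
∇×A = (-2, -4*z^3 + 6*z, -12*x*y - 2*y)
At (2, 3, -3): (-2, 90, -78).

(-2, 90, -78)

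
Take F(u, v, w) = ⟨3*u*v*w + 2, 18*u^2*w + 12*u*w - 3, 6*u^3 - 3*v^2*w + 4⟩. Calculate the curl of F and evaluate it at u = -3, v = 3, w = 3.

(-180, -189, -261)

(∇×F)₁ = ∂F₃/∂v − ∂F₂/∂w = -18*u^2 - 12*u - 6*v*w
(∇×F)₂ = ∂F₁/∂w − ∂F₃/∂u = -18*u^2 + 3*u*v
(∇×F)₃ = ∂F₂/∂u − ∂F₁/∂v = 33*u*w + 12*w
∇×F = (-18*u^2 - 12*u - 6*v*w, -18*u^2 + 3*u*v, 33*u*w + 12*w)
At (-3, 3, 3): (-180, -189, -261).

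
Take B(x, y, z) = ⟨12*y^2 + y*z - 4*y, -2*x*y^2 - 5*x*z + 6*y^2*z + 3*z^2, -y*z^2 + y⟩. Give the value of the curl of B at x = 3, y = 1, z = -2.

(18, 1, -10)

(∇×B)₁ = ∂B₃/∂y − ∂B₂/∂z = 5*x - 6*y^2 - z^2 - 6*z + 1
(∇×B)₂ = ∂B₁/∂z − ∂B₃/∂x = y
(∇×B)₃ = ∂B₂/∂x − ∂B₁/∂y = -2*y^2 - 24*y - 6*z + 4
∇×B = (5*x - 6*y^2 - z^2 - 6*z + 1, y, -2*y^2 - 24*y - 6*z + 4)
At (3, 1, -2): (18, 1, -10).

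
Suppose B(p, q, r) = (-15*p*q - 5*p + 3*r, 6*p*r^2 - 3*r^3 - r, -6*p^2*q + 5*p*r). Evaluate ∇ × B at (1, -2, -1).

(∇×B)₁ = ∂B₃/∂q − ∂B₂/∂r = -6*p^2 - 12*p*r + 9*r^2 + 1
(∇×B)₂ = ∂B₁/∂r − ∂B₃/∂p = 12*p*q - 5*r + 3
(∇×B)₃ = ∂B₂/∂p − ∂B₁/∂q = 15*p + 6*r^2
∇×B = (-6*p^2 - 12*p*r + 9*r^2 + 1, 12*p*q - 5*r + 3, 15*p + 6*r^2)
At (1, -2, -1): (16, -16, 21).

(16, -16, 21)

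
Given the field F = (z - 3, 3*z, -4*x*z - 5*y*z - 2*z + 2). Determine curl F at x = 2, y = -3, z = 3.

(∇×F)₁ = ∂F₃/∂y − ∂F₂/∂z = -5*z - 3
(∇×F)₂ = ∂F₁/∂z − ∂F₃/∂x = 4*z + 1
(∇×F)₃ = ∂F₂/∂x − ∂F₁/∂y = 0
∇×F = (-5*z - 3, 4*z + 1, 0)
At (2, -3, 3): (-18, 13, 0).

(-18, 13, 0)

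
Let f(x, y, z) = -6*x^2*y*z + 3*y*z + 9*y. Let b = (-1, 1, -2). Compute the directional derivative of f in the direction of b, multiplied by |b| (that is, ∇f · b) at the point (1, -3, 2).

∂f/∂x = -12*x*y*z
∂f/∂y = -6*x^2*z + 3*z + 9
∂f/∂z = -6*x^2*y + 3*y
∇f at (1, -3, 2) = (72, 3, 9)
∇f · b = (72)(-1) + (3)(1) + (9)(-2) = -87

-87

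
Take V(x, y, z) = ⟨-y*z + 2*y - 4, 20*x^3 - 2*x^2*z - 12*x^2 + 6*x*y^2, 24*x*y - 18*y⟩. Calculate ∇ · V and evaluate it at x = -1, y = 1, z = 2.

∂V₁/∂x = 0
∂V₂/∂y = 12*x*y
∂V₃/∂z = 0
∇·V = 12*x*y
At (-1, 1, 2): -12.

-12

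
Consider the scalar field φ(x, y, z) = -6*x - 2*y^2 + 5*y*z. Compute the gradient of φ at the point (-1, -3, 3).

∂φ/∂x = -6
∂φ/∂y = -4*y + 5*z
∂φ/∂z = 5*y
∇φ = (-6, -4*y + 5*z, 5*y)
At (-1, -3, 3): (-6, 27, -15).

(-6, 27, -15)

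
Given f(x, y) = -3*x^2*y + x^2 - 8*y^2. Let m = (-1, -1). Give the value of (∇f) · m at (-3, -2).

∂f/∂x = -6*x*y + 2*x
∂f/∂y = -3*x^2 - 16*y
∇f at (-3, -2) = (-42, 5)
∇f · m = (-42)(-1) + (5)(-1) = 37

37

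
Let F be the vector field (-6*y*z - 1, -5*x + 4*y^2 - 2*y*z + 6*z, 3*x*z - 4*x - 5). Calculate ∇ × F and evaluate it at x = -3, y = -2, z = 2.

(-10, 10, 7)

(∇×F)₁ = ∂F₃/∂y − ∂F₂/∂z = 2*y - 6
(∇×F)₂ = ∂F₁/∂z − ∂F₃/∂x = -6*y - 3*z + 4
(∇×F)₃ = ∂F₂/∂x − ∂F₁/∂y = 6*z - 5
∇×F = (2*y - 6, -6*y - 3*z + 4, 6*z - 5)
At (-3, -2, 2): (-10, 10, 7).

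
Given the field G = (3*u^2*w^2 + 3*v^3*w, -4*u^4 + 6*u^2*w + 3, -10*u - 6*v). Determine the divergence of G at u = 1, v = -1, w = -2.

∂G₁/∂u = 6*u*w^2
∂G₂/∂v = 0
∂G₃/∂w = 0
∇·G = 6*u*w^2
At (1, -1, -2): 24.

24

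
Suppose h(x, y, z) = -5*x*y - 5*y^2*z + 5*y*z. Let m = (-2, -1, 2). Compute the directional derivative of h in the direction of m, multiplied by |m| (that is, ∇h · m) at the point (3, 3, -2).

-65

∂h/∂x = -5*y
∂h/∂y = -5*x - 10*y*z + 5*z
∂h/∂z = -5*y^2 + 5*y
∇h at (3, 3, -2) = (-15, 35, -30)
∇h · m = (-15)(-2) + (35)(-1) + (-30)(2) = -65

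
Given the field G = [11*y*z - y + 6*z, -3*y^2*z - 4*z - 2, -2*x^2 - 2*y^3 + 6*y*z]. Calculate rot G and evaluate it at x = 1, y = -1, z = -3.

(∇×G)₁ = ∂G₃/∂y − ∂G₂/∂z = -3*y^2 + 6*z + 4
(∇×G)₂ = ∂G₁/∂z − ∂G₃/∂x = 4*x + 11*y + 6
(∇×G)₃ = ∂G₂/∂x − ∂G₁/∂y = -11*z + 1
∇×G = (-3*y^2 + 6*z + 4, 4*x + 11*y + 6, -11*z + 1)
At (1, -1, -3): (-17, -1, 34).

(-17, -1, 34)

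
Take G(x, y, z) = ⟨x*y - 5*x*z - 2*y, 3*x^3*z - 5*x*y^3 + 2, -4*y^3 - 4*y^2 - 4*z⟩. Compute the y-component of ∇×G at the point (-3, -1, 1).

(∇×G)_2 = ∂G₁/∂z − ∂G₃/∂x
= -5*x − (0)
= -5*x
At (-3, -1, 1): 15.

15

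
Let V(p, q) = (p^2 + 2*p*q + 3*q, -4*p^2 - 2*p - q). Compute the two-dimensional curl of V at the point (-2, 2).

∂V₂/∂p = -8*p - 2
∂V₁/∂q = 2*p + 3
Scalar curl = -10*p - 5
At (-2, 2): 15.

15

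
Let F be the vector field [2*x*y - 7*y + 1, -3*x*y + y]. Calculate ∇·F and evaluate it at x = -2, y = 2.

∂F₁/∂x = 2*y
∂F₂/∂y = -3*x + 1
∇·F = -3*x + 2*y + 1
At (-2, 2): 11.

11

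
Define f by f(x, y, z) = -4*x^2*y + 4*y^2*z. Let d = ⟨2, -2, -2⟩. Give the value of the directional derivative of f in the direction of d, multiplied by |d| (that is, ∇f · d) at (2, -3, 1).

∂f/∂x = -8*x*y
∂f/∂y = -4*x^2 + 8*y*z
∂f/∂z = 4*y^2
∇f at (2, -3, 1) = (48, -40, 36)
∇f · d = (48)(2) + (-40)(-2) + (36)(-2) = 104

104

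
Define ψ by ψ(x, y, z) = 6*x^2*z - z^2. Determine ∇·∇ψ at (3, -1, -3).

-38

∂²ψ/∂x² = 12*z
∂²ψ/∂y² = 0
∂²ψ/∂z² = -2
∇²ψ = 12*z - 2
At (3, -1, -3): -38.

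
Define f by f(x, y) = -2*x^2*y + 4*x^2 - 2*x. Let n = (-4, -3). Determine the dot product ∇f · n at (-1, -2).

∂f/∂x = -4*x*y + 8*x - 2
∂f/∂y = -2*x^2
∇f at (-1, -2) = (-18, -2)
∇f · n = (-18)(-4) + (-2)(-3) = 78

78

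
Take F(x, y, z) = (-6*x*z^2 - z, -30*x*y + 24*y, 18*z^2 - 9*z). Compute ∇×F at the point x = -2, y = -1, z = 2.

(∇×F)₁ = ∂F₃/∂y − ∂F₂/∂z = 0
(∇×F)₂ = ∂F₁/∂z − ∂F₃/∂x = -12*x*z - 1
(∇×F)₃ = ∂F₂/∂x − ∂F₁/∂y = -30*y
∇×F = (0, -12*x*z - 1, -30*y)
At (-2, -1, 2): (0, 47, 30).

(0, 47, 30)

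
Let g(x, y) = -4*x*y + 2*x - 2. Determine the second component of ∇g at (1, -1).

(∇g)_2 = ∂g/∂y = -4*x
At (1, -1): -4.

-4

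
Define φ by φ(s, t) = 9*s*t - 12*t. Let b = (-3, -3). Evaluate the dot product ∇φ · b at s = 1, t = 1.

-18

∂φ/∂s = 9*t
∂φ/∂t = 9*s - 12
∇φ at (1, 1) = (9, -3)
∇φ · b = (9)(-3) + (-3)(-3) = -18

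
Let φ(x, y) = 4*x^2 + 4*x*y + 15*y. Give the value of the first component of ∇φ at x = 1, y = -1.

(∇φ)_1 = ∂φ/∂x = 8*x + 4*y
At (1, -1): 4.

4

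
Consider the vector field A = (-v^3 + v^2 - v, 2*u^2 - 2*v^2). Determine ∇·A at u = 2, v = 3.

-12

∂A₁/∂u = 0
∂A₂/∂v = -4*v
∇·A = -4*v
At (2, 3): -12.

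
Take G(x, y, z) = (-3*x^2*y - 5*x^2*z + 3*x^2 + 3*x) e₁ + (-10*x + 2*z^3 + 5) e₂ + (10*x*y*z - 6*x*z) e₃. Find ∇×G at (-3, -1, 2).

(-84, -13, 17)

(∇×G)₁ = ∂G₃/∂y − ∂G₂/∂z = 10*x*z - 6*z^2
(∇×G)₂ = ∂G₁/∂z − ∂G₃/∂x = -5*x^2 - 10*y*z + 6*z
(∇×G)₃ = ∂G₂/∂x − ∂G₁/∂y = 3*x^2 - 10
∇×G = (10*x*z - 6*z^2, -5*x^2 - 10*y*z + 6*z, 3*x^2 - 10)
At (-3, -1, 2): (-84, -13, 17).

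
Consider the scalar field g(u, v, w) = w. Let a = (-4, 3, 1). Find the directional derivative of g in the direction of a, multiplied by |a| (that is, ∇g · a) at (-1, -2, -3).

∂g/∂u = 0
∂g/∂v = 0
∂g/∂w = 1
∇g at (-1, -2, -3) = (0, 0, 1)
∇g · a = (0)(-4) + (0)(3) + (1)(1) = 1

1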